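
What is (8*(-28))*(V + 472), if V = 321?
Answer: -177632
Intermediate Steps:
(8*(-28))*(V + 472) = (8*(-28))*(321 + 472) = -224*793 = -177632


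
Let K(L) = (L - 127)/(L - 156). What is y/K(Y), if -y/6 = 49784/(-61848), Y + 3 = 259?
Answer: 1244600/332433 ≈ 3.7439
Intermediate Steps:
Y = 256 (Y = -3 + 259 = 256)
y = 12446/2577 (y = -298704/(-61848) = -298704*(-1)/61848 = -6*(-6223/7731) = 12446/2577 ≈ 4.8296)
K(L) = (-127 + L)/(-156 + L)
y/K(Y) = 12446/(2577*(((-127 + 256)/(-156 + 256)))) = 12446/(2577*((129/100))) = 12446/(2577*(((1/100)*129))) = 12446/(2577*(129/100)) = (12446/2577)*(100/129) = 1244600/332433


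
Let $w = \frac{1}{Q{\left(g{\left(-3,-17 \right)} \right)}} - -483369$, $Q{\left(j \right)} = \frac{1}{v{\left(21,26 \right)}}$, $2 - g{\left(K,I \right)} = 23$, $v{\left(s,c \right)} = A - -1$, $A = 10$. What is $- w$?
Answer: $-483380$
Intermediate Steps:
$v{\left(s,c \right)} = 11$ ($v{\left(s,c \right)} = 10 - -1 = 10 + 1 = 11$)
$g{\left(K,I \right)} = -21$ ($g{\left(K,I \right)} = 2 - 23 = -21$)
$Q{\left(j \right)} = \frac{1}{11}$
$w = 483380$ ($w = \frac{1}{\frac{1}{11}} - -483369 = 11 + 483369 = 483380$)
$- w = \left(-1\right) 483380 = -483380$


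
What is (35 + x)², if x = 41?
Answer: 5776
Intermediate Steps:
(35 + x)² = (35 + 41)² = 76² = 5776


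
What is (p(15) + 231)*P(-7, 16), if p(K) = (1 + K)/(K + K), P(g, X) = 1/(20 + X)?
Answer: 3473/540 ≈ 6.4315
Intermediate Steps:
p(K) = (1 + K)/(2*K) (p(K) = (1 + K)/((2*K)) = (1 + K)*(1/(2*K)) = (1 + K)/(2*K))
(p(15) + 231)*P(-7, 16) = ((½)*(1 + 15)/15 + 231)/(20 + 16) = ((½)*(1/15)*16 + 231)/36 = (8/15 + 231)*(1/36) = (3473/15)*(1/36) = 3473/540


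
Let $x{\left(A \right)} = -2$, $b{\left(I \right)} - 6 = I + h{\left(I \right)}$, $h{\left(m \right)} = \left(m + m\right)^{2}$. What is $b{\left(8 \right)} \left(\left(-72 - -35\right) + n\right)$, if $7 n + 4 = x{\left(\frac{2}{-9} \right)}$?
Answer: $- \frac{71550}{7} \approx -10221.0$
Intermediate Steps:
$h{\left(m \right)} = 4 m^{2}$ ($h{\left(m \right)} = \left(2 m\right)^{2} = 4 m^{2}$)
$b{\left(I \right)} = 6 + I + 4 I^{2}$ ($b{\left(I \right)} = 6 + \left(I + 4 I^{2}\right) = 6 + I + 4 I^{2}$)
$n = - \frac{6}{7}$ ($n = - \frac{4}{7} + \frac{1}{7} \left(-2\right) = - \frac{4}{7} - \frac{2}{7} = - \frac{6}{7} \approx -0.85714$)
$b{\left(8 \right)} \left(\left(-72 - -35\right) + n\right) = \left(6 + 8 + 4 \cdot 8^{2}\right) \left(\left(-72 - -35\right) - \frac{6}{7}\right) = \left(6 + 8 + 4 \cdot 64\right) \left(\left(-72 + 35\right) - \frac{6}{7}\right) = \left(6 + 8 + 256\right) \left(-37 - \frac{6}{7}\right) = 270 \left(- \frac{265}{7}\right) = - \frac{71550}{7}$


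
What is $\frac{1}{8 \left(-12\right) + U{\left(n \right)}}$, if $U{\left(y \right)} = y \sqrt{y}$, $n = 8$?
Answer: $- \frac{3}{272} - \frac{\sqrt{2}}{544} \approx -0.013629$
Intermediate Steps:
$U{\left(y \right)} = y^{\frac{3}{2}}$
$\frac{1}{8 \left(-12\right) + U{\left(n \right)}} = \frac{1}{8 \left(-12\right) + 8^{\frac{3}{2}}} = \frac{1}{-96 + 16 \sqrt{2}}$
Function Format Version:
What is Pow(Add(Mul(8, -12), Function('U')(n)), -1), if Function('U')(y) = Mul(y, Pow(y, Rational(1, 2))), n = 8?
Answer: Add(Rational(-3, 272), Mul(Rational(-1, 544), Pow(2, Rational(1, 2)))) ≈ -0.013629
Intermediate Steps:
Function('U')(y) = Pow(y, Rational(3, 2))
Pow(Add(Mul(8, -12), Function('U')(n)), -1) = Pow(Add(Mul(8, -12), Pow(8, Rational(3, 2))), -1) = Pow(Add(-96, Mul(16, Pow(2, Rational(1, 2)))), -1)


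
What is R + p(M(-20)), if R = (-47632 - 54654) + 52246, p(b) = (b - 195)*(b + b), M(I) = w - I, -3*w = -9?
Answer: -57952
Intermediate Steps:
w = 3 (w = -⅓*(-9) = 3)
M(I) = 3 - I
p(b) = 2*b*(-195 + b) (p(b) = (-195 + b)*(2*b) = 2*b*(-195 + b))
R = -50040 (R = -102286 + 52246 = -50040)
R + p(M(-20)) = -50040 + 2*(3 - 1*(-20))*(-195 + (3 - 1*(-20))) = -50040 + 2*(3 + 20)*(-195 + (3 + 20)) = -50040 + 2*23*(-195 + 23) = -50040 + 2*23*(-172) = -50040 - 7912 = -57952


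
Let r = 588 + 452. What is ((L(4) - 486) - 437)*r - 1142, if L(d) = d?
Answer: -956902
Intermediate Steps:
r = 1040
((L(4) - 486) - 437)*r - 1142 = ((4 - 486) - 437)*1040 - 1142 = (-482 - 437)*1040 - 1142 = -919*1040 - 1142 = -955760 - 1142 = -956902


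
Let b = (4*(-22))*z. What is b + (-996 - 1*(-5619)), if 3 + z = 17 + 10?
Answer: 2511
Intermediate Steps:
z = 24 (z = -3 + (17 + 10) = -3 + 27 = 24)
b = -2112 (b = (4*(-22))*24 = -88*24 = -2112)
b + (-996 - 1*(-5619)) = -2112 + (-996 - 1*(-5619)) = -2112 + (-996 + 5619) = -2112 + 4623 = 2511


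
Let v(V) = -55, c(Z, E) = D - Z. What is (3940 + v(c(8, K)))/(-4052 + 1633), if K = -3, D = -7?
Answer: -3885/2419 ≈ -1.6060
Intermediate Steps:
c(Z, E) = -7 - Z
(3940 + v(c(8, K)))/(-4052 + 1633) = (3940 - 55)/(-4052 + 1633) = 3885/(-2419) = 3885*(-1/2419) = -3885/2419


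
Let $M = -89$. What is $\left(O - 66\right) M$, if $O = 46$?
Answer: $1780$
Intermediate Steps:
$\left(O - 66\right) M = \left(46 - 66\right) \left(-89\right) = \left(-20\right) \left(-89\right) = 1780$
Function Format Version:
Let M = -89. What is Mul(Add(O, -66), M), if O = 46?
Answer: 1780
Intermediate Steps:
Mul(Add(O, -66), M) = Mul(Add(46, -66), -89) = Mul(-20, -89) = 1780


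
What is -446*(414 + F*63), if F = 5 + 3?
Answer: -409428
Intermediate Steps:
F = 8
-446*(414 + F*63) = -446*(414 + 8*63) = -446*(414 + 504) = -446*918 = -409428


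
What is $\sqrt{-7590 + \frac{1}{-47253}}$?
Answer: $\frac{i \sqrt{16947301255563}}{47253} \approx 87.121 i$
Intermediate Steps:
$\sqrt{-7590 + \frac{1}{-47253}} = \sqrt{-7590 - \frac{1}{47253}} = \sqrt{- \frac{358650271}{47253}} = \frac{i \sqrt{16947301255563}}{47253}$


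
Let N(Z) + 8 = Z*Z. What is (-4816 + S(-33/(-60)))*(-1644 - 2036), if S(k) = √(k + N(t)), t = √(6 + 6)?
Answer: 17722880 - 368*√455 ≈ 1.7715e+7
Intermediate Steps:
t = 2*√3 (t = √12 = 2*√3 ≈ 3.4641)
N(Z) = -8 + Z² (N(Z) = -8 + Z*Z = -8 + Z²)
S(k) = √(4 + k) (S(k) = √(k + (-8 + (2*√3)²)) = √(k + (-8 + 12)) = √(k + 4) = √(4 + k))
(-4816 + S(-33/(-60)))*(-1644 - 2036) = (-4816 + √(4 - 33/(-60)))*(-1644 - 2036) = (-4816 + √(4 - 33*(-1)/60))*(-3680) = (-4816 + √(4 - 1*(-11/20)))*(-3680) = (-4816 + √(4 + 11/20))*(-3680) = (-4816 + √(91/20))*(-3680) = (-4816 + √455/10)*(-3680) = 17722880 - 368*√455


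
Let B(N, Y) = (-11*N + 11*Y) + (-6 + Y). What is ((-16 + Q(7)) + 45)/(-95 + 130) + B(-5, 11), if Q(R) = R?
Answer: 6371/35 ≈ 182.03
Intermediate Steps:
B(N, Y) = -6 - 11*N + 12*Y
((-16 + Q(7)) + 45)/(-95 + 130) + B(-5, 11) = ((-16 + 7) + 45)/(-95 + 130) + (-6 - 11*(-5) + 12*11) = (-9 + 45)/35 + (-6 + 55 + 132) = (1/35)*36 + 181 = 36/35 + 181 = 6371/35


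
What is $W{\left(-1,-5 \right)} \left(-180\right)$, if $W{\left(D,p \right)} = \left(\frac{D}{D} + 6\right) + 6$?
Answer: $-2340$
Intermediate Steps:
$W{\left(D,p \right)} = 13$ ($W{\left(D,p \right)} = \left(1 + 6\right) + 6 = 7 + 6 = 13$)
$W{\left(-1,-5 \right)} \left(-180\right) = 13 \left(-180\right) = -2340$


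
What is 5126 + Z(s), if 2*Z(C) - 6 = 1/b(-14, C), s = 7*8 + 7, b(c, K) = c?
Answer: 143611/28 ≈ 5129.0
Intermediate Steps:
s = 63 (s = 56 + 7 = 63)
Z(C) = 83/28 (Z(C) = 3 + (½)/(-14) = 3 + (½)*(-1/14) = 3 - 1/28 = 83/28)
5126 + Z(s) = 5126 + 83/28 = 143611/28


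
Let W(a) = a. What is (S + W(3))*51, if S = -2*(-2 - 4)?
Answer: 765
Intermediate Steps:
S = 12 (S = -2*(-6) = 12)
(S + W(3))*51 = (12 + 3)*51 = 15*51 = 765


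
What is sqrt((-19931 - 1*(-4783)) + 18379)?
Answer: 3*sqrt(359) ≈ 56.842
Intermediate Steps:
sqrt((-19931 - 1*(-4783)) + 18379) = sqrt((-19931 + 4783) + 18379) = sqrt(-15148 + 18379) = sqrt(3231) = 3*sqrt(359)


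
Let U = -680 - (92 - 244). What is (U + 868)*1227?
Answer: 417180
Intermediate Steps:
U = -528 (U = -680 - 1*(-152) = -680 + 152 = -528)
(U + 868)*1227 = (-528 + 868)*1227 = 340*1227 = 417180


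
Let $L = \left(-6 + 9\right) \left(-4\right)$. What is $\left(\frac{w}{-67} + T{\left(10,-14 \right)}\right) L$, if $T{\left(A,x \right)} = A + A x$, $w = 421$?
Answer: $\frac{109572}{67} \approx 1635.4$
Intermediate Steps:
$L = -12$ ($L = 3 \left(-4\right) = -12$)
$\left(\frac{w}{-67} + T{\left(10,-14 \right)}\right) L = \left(\frac{421}{-67} + 10 \left(1 - 14\right)\right) \left(-12\right) = \left(421 \left(- \frac{1}{67}\right) + 10 \left(-13\right)\right) \left(-12\right) = \left(- \frac{421}{67} - 130\right) \left(-12\right) = \left(- \frac{9131}{67}\right) \left(-12\right) = \frac{109572}{67}$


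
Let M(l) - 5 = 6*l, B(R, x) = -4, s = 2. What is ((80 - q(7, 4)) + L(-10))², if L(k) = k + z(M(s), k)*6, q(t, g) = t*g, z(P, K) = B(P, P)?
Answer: 324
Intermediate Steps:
M(l) = 5 + 6*l
z(P, K) = -4
q(t, g) = g*t
L(k) = -24 + k (L(k) = k - 4*6 = k - 24 = -24 + k)
((80 - q(7, 4)) + L(-10))² = ((80 - 4*7) + (-24 - 10))² = ((80 - 1*28) - 34)² = ((80 - 28) - 34)² = (52 - 34)² = 18² = 324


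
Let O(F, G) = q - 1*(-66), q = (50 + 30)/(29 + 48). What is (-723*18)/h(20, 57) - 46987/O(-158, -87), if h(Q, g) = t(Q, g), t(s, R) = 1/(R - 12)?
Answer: -3026640059/5162 ≈ -5.8633e+5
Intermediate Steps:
t(s, R) = 1/(-12 + R)
q = 80/77 ≈ 1.0390
h(Q, g) = 1/(-12 + g)
O(F, G) = 5162/77 (O(F, G) = 80/77 - 1*(-66) = 80/77 + 66 = 5162/77)
(-723*18)/h(20, 57) - 46987/O(-158, -87) = (-723*18)/(1/(-12 + 57)) - 46987/5162/77 = -13014/(1/45) - 46987*77/5162 = -13014/1/45 - 3617999/5162 = -13014*45 - 3617999/5162 = -585630 - 3617999/5162 = -3026640059/5162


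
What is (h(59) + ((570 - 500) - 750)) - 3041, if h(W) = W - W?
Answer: -3721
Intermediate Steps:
h(W) = 0
(h(59) + ((570 - 500) - 750)) - 3041 = (0 + ((570 - 500) - 750)) - 3041 = (0 + (70 - 750)) - 3041 = (0 - 680) - 3041 = -680 - 3041 = -3721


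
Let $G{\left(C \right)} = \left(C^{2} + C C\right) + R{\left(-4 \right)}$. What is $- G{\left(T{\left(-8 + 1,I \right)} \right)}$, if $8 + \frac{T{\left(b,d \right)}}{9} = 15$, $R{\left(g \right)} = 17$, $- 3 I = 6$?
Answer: $-7955$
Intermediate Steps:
$I = -2$ ($I = \left(- \frac{1}{3}\right) 6 = -2$)
$T{\left(b,d \right)} = 63$ ($T{\left(b,d \right)} = -72 + 9 \cdot 15 = -72 + 135 = 63$)
$G{\left(C \right)} = 17 + 2 C^{2}$ ($G{\left(C \right)} = \left(C^{2} + C C\right) + 17 = \left(C^{2} + C^{2}\right) + 17 = 2 C^{2} + 17 = 17 + 2 C^{2}$)
$- G{\left(T{\left(-8 + 1,I \right)} \right)} = - (17 + 2 \cdot 63^{2}) = - (17 + 2 \cdot 3969) = - (17 + 7938) = \left(-1\right) 7955 = -7955$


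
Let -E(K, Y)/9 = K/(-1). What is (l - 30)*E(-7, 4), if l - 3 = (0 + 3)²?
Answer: 1134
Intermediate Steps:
E(K, Y) = 9*K (E(K, Y) = -9*K/(-1) = -9*K*(-1) = -(-9)*K = 9*K)
l = 12 (l = 3 + (0 + 3)² = 3 + 3² = 3 + 9 = 12)
(l - 30)*E(-7, 4) = (12 - 30)*(9*(-7)) = -18*(-63) = 1134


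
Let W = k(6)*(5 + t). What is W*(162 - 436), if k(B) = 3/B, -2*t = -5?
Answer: -2055/2 ≈ -1027.5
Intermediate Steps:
t = 5/2 (t = -1/2*(-5) = 5/2 ≈ 2.5000)
W = 15/4 (W = (3/6)*(5 + 5/2) = (3*(1/6))*(15/2) = (1/2)*(15/2) = 15/4 ≈ 3.7500)
W*(162 - 436) = 15*(162 - 436)/4 = (15/4)*(-274) = -2055/2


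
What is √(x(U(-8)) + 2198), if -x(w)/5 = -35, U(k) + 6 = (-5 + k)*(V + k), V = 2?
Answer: √2373 ≈ 48.713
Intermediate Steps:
U(k) = -6 + (-5 + k)*(2 + k)
x(w) = 175 (x(w) = -5*(-35) = 175)
√(x(U(-8)) + 2198) = √(175 + 2198) = √2373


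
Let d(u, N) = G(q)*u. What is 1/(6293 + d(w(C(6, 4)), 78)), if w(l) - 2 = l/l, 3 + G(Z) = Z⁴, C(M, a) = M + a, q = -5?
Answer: 1/8159 ≈ 0.00012256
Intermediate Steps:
G(Z) = -3 + Z⁴
w(l) = 3 (w(l) = 2 + l/l = 2 + 1 = 3)
d(u, N) = 622*u (d(u, N) = (-3 + (-5)⁴)*u = (-3 + 625)*u = 622*u)
1/(6293 + d(w(C(6, 4)), 78)) = 1/(6293 + 622*3) = 1/(6293 + 1866) = 1/8159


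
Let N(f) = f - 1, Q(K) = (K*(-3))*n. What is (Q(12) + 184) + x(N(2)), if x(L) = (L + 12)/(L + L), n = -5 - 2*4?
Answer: 1317/2 ≈ 658.50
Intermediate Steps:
n = -13 (n = -5 - 8 = -13)
Q(K) = 39*K (Q(K) = (K*(-3))*(-13) = -3*K*(-13) = 39*K)
N(f) = -1 + f
x(L) = (12 + L)/(2*L) (x(L) = (12 + L)/((2*L)) = (12 + L)*(1/(2*L)) = (12 + L)/(2*L))
(Q(12) + 184) + x(N(2)) = (39*12 + 184) + (12 + (-1 + 2))/(2*(-1 + 2)) = (468 + 184) + (½)*(12 + 1)/1 = 652 + (½)*1*13 = 652 + 13/2 = 1317/2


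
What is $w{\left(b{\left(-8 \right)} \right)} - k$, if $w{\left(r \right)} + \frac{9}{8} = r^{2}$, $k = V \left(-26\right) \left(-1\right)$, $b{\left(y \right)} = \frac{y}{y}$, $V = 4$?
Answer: $- \frac{833}{8} \approx -104.13$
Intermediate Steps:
$b{\left(y \right)} = 1$
$k = 104$ ($k = 4 \left(-26\right) \left(-1\right) = \left(-104\right) \left(-1\right) = 104$)
$w{\left(r \right)} = - \frac{9}{8} + r^{2}$
$w{\left(b{\left(-8 \right)} \right)} - k = \left(- \frac{9}{8} + 1^{2}\right) - 104 = \left(- \frac{9}{8} + 1\right) - 104 = - \frac{1}{8} - 104 = - \frac{833}{8}$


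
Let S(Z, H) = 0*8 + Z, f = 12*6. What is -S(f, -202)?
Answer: -72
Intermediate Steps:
f = 72
S(Z, H) = Z (S(Z, H) = 0 + Z = Z)
-S(f, -202) = -1*72 = -72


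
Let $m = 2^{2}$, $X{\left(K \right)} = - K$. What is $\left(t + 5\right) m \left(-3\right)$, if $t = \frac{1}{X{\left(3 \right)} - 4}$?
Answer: $- \frac{408}{7} \approx -58.286$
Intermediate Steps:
$m = 4$
$t = - \frac{1}{7}$ ($t = \frac{1}{\left(-1\right) 3 - 4} = \frac{1}{-3 - 4} = \frac{1}{-7} = - \frac{1}{7} \approx -0.14286$)
$\left(t + 5\right) m \left(-3\right) = \left(- \frac{1}{7} + 5\right) 4 \left(-3\right) = \frac{34}{7} \cdot 4 \left(-3\right) = \frac{136}{7} \left(-3\right) = - \frac{408}{7}$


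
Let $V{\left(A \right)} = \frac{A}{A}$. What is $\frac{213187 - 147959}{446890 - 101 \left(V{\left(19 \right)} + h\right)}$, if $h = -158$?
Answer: $\frac{65228}{462747} \approx 0.14096$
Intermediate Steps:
$V{\left(A \right)} = 1$
$\frac{213187 - 147959}{446890 - 101 \left(V{\left(19 \right)} + h\right)} = \frac{213187 - 147959}{446890 - 101 \left(1 - 158\right)} = \frac{65228}{446890 - -15857} = \frac{65228}{446890 + 15857} = \frac{65228}{462747}$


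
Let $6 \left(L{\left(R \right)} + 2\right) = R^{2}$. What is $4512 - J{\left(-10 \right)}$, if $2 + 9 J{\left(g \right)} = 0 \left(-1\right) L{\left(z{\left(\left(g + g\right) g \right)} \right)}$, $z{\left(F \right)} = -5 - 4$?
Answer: $\frac{40610}{9} \approx 4512.2$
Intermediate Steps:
$z{\left(F \right)} = -9$
$L{\left(R \right)} = -2 + \frac{R^{2}}{6}$
$J{\left(g \right)} = - \frac{2}{9}$ ($J{\left(g \right)} = - \frac{2}{9} + \frac{0 \left(-1\right) \left(-2 + \frac{\left(-9\right)^{2}}{6}\right)}{9} = - \frac{2}{9} + \frac{0 \left(-2 + \frac{1}{6} \cdot 81\right)}{9} = - \frac{2}{9} + \frac{0 \left(-2 + \frac{27}{2}\right)}{9} = - \frac{2}{9} + \frac{0 \cdot \frac{23}{2}}{9} = - \frac{2}{9} + \frac{1}{9} \cdot 0 = - \frac{2}{9} + 0 = - \frac{2}{9}$)
$4512 - J{\left(-10 \right)} = 4512 - - \frac{2}{9} = 4512 + \frac{2}{9} = \frac{40610}{9}$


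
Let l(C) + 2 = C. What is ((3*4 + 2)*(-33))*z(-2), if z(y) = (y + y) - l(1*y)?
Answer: 0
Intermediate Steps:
l(C) = -2 + C
z(y) = 2 + y (z(y) = (y + y) - (-2 + 1*y) = 2*y - (-2 + y) = 2*y + (2 - y) = 2 + y)
((3*4 + 2)*(-33))*z(-2) = ((3*4 + 2)*(-33))*(2 - 2) = ((12 + 2)*(-33))*0 = (14*(-33))*0 = -462*0 = 0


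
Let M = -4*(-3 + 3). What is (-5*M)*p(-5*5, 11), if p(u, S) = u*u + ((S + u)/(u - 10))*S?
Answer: 0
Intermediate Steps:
p(u, S) = u² + S*(S + u)/(-10 + u) (p(u, S) = u² + ((S + u)/(-10 + u))*S = u² + S*(S + u)/(-10 + u))
M = 0 (M = -4*0 = 0)
(-5*M)*p(-5*5, 11) = (-5*0)*((11² + (-5*5)³ - 10*(-5*5)² + 11*(-5*5))/(-10 - 5*5)) = 0*((121 + (-25)³ - 10*(-25)² + 11*(-25))/(-10 - 25)) = 0*((121 - 15625 - 10*625 - 275)/(-35)) = 0*(-(121 - 15625 - 6250 - 275)/35) = 0*(-1/35*(-22029)) = 0*(3147/5) = 0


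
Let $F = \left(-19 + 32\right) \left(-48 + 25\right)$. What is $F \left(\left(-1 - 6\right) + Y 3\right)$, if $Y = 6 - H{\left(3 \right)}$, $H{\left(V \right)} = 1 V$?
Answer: $-598$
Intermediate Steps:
$H{\left(V \right)} = V$
$Y = 3$ ($Y = 6 - 3 = 3$)
$F = -299$ ($F = 13 \left(-23\right) = -299$)
$F \left(\left(-1 - 6\right) + Y 3\right) = - 299 \left(\left(-1 - 6\right) + 3 \cdot 3\right) = - 299 \left(\left(-1 - 6\right) + 9\right) = - 299 \left(-7 + 9\right) = \left(-299\right) 2 = -598$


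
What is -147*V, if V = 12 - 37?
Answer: 3675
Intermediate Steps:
V = -25
-147*V = -147*(-25) = 3675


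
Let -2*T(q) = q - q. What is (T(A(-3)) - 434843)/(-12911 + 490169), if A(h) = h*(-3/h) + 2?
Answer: -25579/28074 ≈ -0.91113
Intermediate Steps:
A(h) = -1 (A(h) = -3 + 2 = -1)
T(q) = 0 (T(q) = -(q - q)/2 = -½*0 = 0)
(T(A(-3)) - 434843)/(-12911 + 490169) = (0 - 434843)/(-12911 + 490169) = -434843/477258 = -434843*1/477258 = -25579/28074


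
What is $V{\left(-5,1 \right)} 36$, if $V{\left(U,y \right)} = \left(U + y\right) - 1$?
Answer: $-180$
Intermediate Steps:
$V{\left(U,y \right)} = -1 + U + y$
$V{\left(-5,1 \right)} 36 = \left(-1 - 5 + 1\right) 36 = \left(-5\right) 36 = -180$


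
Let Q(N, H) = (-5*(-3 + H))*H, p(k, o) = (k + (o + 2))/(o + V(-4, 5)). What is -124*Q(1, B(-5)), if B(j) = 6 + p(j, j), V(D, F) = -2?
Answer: 899000/49 ≈ 18347.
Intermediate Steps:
p(k, o) = (2 + k + o)/(-2 + o) (p(k, o) = (k + (o + 2))/(o - 2) = (k + (2 + o))/(-2 + o) = (2 + k + o)/(-2 + o))
B(j) = 6 + (2 + 2*j)/(-2 + j) (B(j) = 6 + (2 + j + j)/(-2 + j) = 6 + (2 + 2*j)/(-2 + j))
Q(N, H) = H*(15 - 5*H) (Q(N, H) = (15 - 5*H)*H = H*(15 - 5*H))
-124*Q(1, B(-5)) = -620*2*(-5 + 4*(-5))/(-2 - 5)*(3 - 2*(-5 + 4*(-5))/(-2 - 5)) = -620*2*(-5 - 20)/(-7)*(3 - 2*(-5 - 20)/(-7)) = -620*2*(-⅐)*(-25)*(3 - 2*(-1)*(-25)/7) = -620*50*(3 - 1*50/7)/7 = -620*50*(3 - 50/7)/7 = -620*50*(-29)/(7*7) = -124*(-7250/49) = 899000/49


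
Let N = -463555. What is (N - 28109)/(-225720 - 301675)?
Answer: 491664/527395 ≈ 0.93225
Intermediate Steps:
(N - 28109)/(-225720 - 301675) = (-463555 - 28109)/(-225720 - 301675) = -491664/(-527395) = -491664*(-1/527395) = 491664/527395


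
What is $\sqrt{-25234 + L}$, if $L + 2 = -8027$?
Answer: $i \sqrt{33263} \approx 182.38 i$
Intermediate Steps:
$L = -8029$ ($L = -2 - 8027 = -8029$)
$\sqrt{-25234 + L} = \sqrt{-25234 - 8029} = \sqrt{-33263} = i \sqrt{33263}$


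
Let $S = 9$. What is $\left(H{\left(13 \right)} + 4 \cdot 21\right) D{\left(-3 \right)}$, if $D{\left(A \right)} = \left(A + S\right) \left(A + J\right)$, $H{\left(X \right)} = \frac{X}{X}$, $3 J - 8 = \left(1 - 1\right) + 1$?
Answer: $0$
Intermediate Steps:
$J = 3$ ($J = \frac{8}{3} + \frac{\left(1 - 1\right) + 1}{3} = \frac{8}{3} + \frac{0 + 1}{3} = \frac{8}{3} + \frac{1}{3} \cdot 1 = \frac{8}{3} + \frac{1}{3} = 3$)
$H{\left(X \right)} = 1$
$D{\left(A \right)} = \left(3 + A\right) \left(9 + A\right)$ ($D{\left(A \right)} = \left(A + 9\right) \left(A + 3\right) = \left(9 + A\right) \left(3 + A\right) = \left(3 + A\right) \left(9 + A\right)$)
$\left(H{\left(13 \right)} + 4 \cdot 21\right) D{\left(-3 \right)} = \left(1 + 4 \cdot 21\right) \left(27 + \left(-3\right)^{2} + 12 \left(-3\right)\right) = \left(1 + 84\right) \left(27 + 9 - 36\right) = 85 \cdot 0 = 0$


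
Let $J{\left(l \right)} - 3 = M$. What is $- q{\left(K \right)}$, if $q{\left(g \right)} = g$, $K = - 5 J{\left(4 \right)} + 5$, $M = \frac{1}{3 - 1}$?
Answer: $\frac{25}{2} \approx 12.5$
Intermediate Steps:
$M = \frac{1}{2} \approx 0.5$
$J{\left(l \right)} = \frac{7}{2}$ ($J{\left(l \right)} = 3 + \frac{1}{2} = \frac{7}{2}$)
$K = - \frac{25}{2}$ ($K = \left(-5\right) \frac{7}{2} + 5 = - \frac{35}{2} + 5 = - \frac{25}{2} \approx -12.5$)
$- q{\left(K \right)} = \left(-1\right) \left(- \frac{25}{2}\right) = \frac{25}{2}$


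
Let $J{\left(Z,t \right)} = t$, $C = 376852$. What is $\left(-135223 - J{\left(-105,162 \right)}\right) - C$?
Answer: $-512237$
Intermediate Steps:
$\left(-135223 - J{\left(-105,162 \right)}\right) - C = \left(-135223 - 162\right) - 376852 = -135385 - 376852 = -512237$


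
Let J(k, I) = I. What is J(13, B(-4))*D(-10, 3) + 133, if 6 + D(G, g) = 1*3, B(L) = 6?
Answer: 115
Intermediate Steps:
D(G, g) = -3 (D(G, g) = -6 + 1*3 = -6 + 3 = -3)
J(13, B(-4))*D(-10, 3) + 133 = 6*(-3) + 133 = -18 + 133 = 115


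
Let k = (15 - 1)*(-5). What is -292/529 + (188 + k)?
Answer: 62130/529 ≈ 117.45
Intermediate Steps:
k = -70 (k = 14*(-5) = -70)
-292/529 + (188 + k) = -292/529 + (188 - 70) = (1/529)*(-292) + 118 = -292/529 + 118 = 62130/529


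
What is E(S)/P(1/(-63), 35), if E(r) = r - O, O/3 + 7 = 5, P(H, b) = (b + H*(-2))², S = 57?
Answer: 250047/4870849 ≈ 0.051335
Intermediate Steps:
P(H, b) = (b - 2*H)²
O = -6 (O = -21 + 3*5 = -21 + 15 = -6)
E(r) = 6 + r (E(r) = r - 1*(-6) = r + 6 = 6 + r)
E(S)/P(1/(-63), 35) = (6 + 57)/((-1*35 + 2/(-63))²) = 63/((-35 + 2*(-1/63))²) = 63/((-35 - 2/63)²) = 63/((-2207/63)²) = 63/(4870849/3969) = 63*(3969/4870849) = 250047/4870849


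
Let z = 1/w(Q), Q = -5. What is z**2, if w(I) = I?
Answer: 1/25 ≈ 0.040000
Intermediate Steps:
z = -1/5 (z = 1/(-5) = -1/5 ≈ -0.20000)
z**2 = (-1/5)**2 = 1/25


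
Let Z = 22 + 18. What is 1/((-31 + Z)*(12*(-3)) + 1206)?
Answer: 1/882 ≈ 0.0011338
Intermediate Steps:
Z = 40
1/((-31 + Z)*(12*(-3)) + 1206) = 1/((-31 + 40)*(12*(-3)) + 1206) = 1/(9*(-36) + 1206) = 1/(-324 + 1206) = 1/882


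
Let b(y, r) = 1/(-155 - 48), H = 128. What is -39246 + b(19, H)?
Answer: -7966939/203 ≈ -39246.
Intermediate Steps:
b(y, r) = -1/203 (b(y, r) = 1/(-203) = -1/203)
-39246 + b(19, H) = -39246 - 1/203 = -7966939/203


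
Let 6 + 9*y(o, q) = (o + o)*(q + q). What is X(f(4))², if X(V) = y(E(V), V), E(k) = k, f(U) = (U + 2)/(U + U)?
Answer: 25/144 ≈ 0.17361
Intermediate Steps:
f(U) = (2 + U)/(2*U) (f(U) = (2 + U)/((2*U)) = (2 + U)*(1/(2*U)) = (2 + U)/(2*U))
y(o, q) = -⅔ + 4*o*q/9 (y(o, q) = -⅔ + ((o + o)*(q + q))/9 = -⅔ + ((2*o)*(2*q))/9 = -⅔ + (4*o*q)/9 = -⅔ + 4*o*q/9)
X(V) = -⅔ + 4*V²/9 (X(V) = -⅔ + 4*V*V/9 = -⅔ + 4*V²/9)
X(f(4))² = (-⅔ + 4*((½)*(2 + 4)/4)²/9)² = (-⅔ + 4*((½)*(¼)*6)²/9)² = (-⅔ + 4*(¾)²/9)² = (-⅔ + (4/9)*(9/16))² = (-⅔ + ¼)² = (-5/12)² = 25/144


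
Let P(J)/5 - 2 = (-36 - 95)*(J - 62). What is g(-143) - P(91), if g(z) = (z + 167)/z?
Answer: 2714831/143 ≈ 18985.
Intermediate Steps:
g(z) = (167 + z)/z
P(J) = 40620 - 655*J (P(J) = 10 + 5*((-36 - 95)*(J - 62)) = 10 + 5*(-131*(-62 + J)) = 10 + 5*(8122 - 131*J) = 10 + (40610 - 655*J) = 40620 - 655*J)
g(-143) - P(91) = (167 - 143)/(-143) - (40620 - 655*91) = -1/143*24 - (40620 - 59605) = -24/143 - 1*(-18985) = -24/143 + 18985 = 2714831/143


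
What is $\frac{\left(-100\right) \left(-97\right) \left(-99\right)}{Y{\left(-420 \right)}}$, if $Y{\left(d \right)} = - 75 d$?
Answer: $- \frac{1067}{35} \approx -30.486$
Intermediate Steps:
$\frac{\left(-100\right) \left(-97\right) \left(-99\right)}{Y{\left(-420 \right)}} = \frac{\left(-100\right) \left(-97\right) \left(-99\right)}{\left(-75\right) \left(-420\right)} = \frac{9700 \left(-99\right)}{31500} = \left(-960300\right) \frac{1}{31500} = - \frac{1067}{35}$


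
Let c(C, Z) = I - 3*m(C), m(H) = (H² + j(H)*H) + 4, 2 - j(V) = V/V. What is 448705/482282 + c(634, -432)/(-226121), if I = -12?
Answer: 97708418459/15579155446 ≈ 6.2717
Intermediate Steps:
j(V) = 1 (j(V) = 2 - V/V = 2 - 1*1 = 2 - 1 = 1)
m(H) = 4 + H + H² (m(H) = (H² + 1*H) + 4 = (H² + H) + 4 = (H + H²) + 4 = 4 + H + H²)
c(C, Z) = -24 - 3*C - 3*C² (c(C, Z) = -12 - 3*(4 + C + C²) = -12 + (-12 - 3*C - 3*C²) = -24 - 3*C - 3*C²)
448705/482282 + c(634, -432)/(-226121) = 448705/482282 + (-24 - 3*634 - 3*634²)/(-226121) = 448705*(1/482282) + (-24 - 1902 - 3*401956)*(-1/226121) = 448705/482282 + (-24 - 1902 - 1205868)*(-1/226121) = 448705/482282 - 1207794*(-1/226121) = 448705/482282 + 172542/32303 = 97708418459/15579155446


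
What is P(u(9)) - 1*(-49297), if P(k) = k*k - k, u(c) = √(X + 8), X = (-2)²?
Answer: 49309 - 2*√3 ≈ 49306.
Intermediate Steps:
X = 4
u(c) = 2*√3 (u(c) = √(4 + 8) = √12 = 2*√3)
P(k) = k² - k
P(u(9)) - 1*(-49297) = (2*√3)*(-1 + 2*√3) - 1*(-49297) = 2*√3*(-1 + 2*√3) + 49297 = 49297 + 2*√3*(-1 + 2*√3)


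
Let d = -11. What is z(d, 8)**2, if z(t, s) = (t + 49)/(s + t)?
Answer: 1444/9 ≈ 160.44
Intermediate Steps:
z(t, s) = (49 + t)/(s + t)
z(d, 8)**2 = ((49 - 11)/(8 - 11))**2 = (38/(-3))**2 = (-1/3*38)**2 = (-38/3)**2 = 1444/9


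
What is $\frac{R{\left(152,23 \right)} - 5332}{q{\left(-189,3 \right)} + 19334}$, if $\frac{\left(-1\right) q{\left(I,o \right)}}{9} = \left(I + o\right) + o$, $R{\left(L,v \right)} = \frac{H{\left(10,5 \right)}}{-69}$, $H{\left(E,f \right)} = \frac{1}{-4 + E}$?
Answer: $- \frac{2207449}{8686134} \approx -0.25413$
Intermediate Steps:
$R{\left(L,v \right)} = - \frac{1}{414}$ ($R{\left(L,v \right)} = \frac{1}{\left(-4 + 10\right) \left(-69\right)} = \frac{1}{6} \left(- \frac{1}{69}\right) = - \frac{1}{414}$)
$q{\left(I,o \right)} = - 18 o - 9 I$ ($q{\left(I,o \right)} = - 9 \left(\left(I + o\right) + o\right) = - 9 \left(I + 2 o\right) = - 18 o - 9 I$)
$\frac{R{\left(152,23 \right)} - 5332}{q{\left(-189,3 \right)} + 19334} = \frac{- \frac{1}{414} - 5332}{\left(\left(-18\right) 3 - -1701\right) + 19334} = - \frac{2207449}{414 \left(\left(-54 + 1701\right) + 19334\right)} = - \frac{2207449}{414 \left(1647 + 19334\right)} = - \frac{2207449}{414 \cdot 20981} = \left(- \frac{2207449}{414}\right) \frac{1}{20981} = - \frac{2207449}{8686134}$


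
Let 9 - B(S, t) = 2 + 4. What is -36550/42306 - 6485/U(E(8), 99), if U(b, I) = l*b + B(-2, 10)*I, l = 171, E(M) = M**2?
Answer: -114202160/79260291 ≈ -1.4408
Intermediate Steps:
B(S, t) = 3 (B(S, t) = 9 - (2 + 4) = 9 - 1*6 = 9 - 6 = 3)
U(b, I) = 3*I + 171*b (U(b, I) = 171*b + 3*I = 3*I + 171*b)
-36550/42306 - 6485/U(E(8), 99) = -36550/42306 - 6485/(3*99 + 171*8**2) = -36550*1/42306 - 6485/(297 + 171*64) = -18275/21153 - 6485/(297 + 10944) = -18275/21153 - 6485/11241 = -114202160/79260291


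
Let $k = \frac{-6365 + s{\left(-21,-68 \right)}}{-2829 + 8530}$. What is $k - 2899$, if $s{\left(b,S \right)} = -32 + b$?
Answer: $- \frac{16533617}{5701} \approx -2900.1$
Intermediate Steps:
$k = - \frac{6418}{5701}$ ($k = \frac{-6365 - 53}{-2829 + 8530} = \frac{-6365 - 53}{5701} = \left(-6418\right) \frac{1}{5701} = - \frac{6418}{5701} \approx -1.1258$)
$k - 2899 = - \frac{6418}{5701} - 2899 = - \frac{16533617}{5701}$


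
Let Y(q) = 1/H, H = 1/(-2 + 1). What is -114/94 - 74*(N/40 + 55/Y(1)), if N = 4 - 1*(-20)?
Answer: 945731/235 ≈ 4024.4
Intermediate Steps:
H = -1 (H = 1/(-1) = -1)
N = 24 (N = 4 + 20 = 24)
Y(q) = -1 (Y(q) = 1/(-1) = -1)
-114/94 - 74*(N/40 + 55/Y(1)) = -114/94 - 74*(24/40 + 55/(-1)) = -114*1/94 - 74*(24*(1/40) + 55*(-1)) = -57/47 - 74*(⅗ - 55) = -57/47 - 74*(-272/5) = -57/47 + 20128/5 = 945731/235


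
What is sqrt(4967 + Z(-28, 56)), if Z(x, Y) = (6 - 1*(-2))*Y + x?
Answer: sqrt(5387) ≈ 73.396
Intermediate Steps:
Z(x, Y) = x + 8*Y (Z(x, Y) = (6 + 2)*Y + x = 8*Y + x = x + 8*Y)
sqrt(4967 + Z(-28, 56)) = sqrt(4967 + (-28 + 8*56)) = sqrt(4967 + (-28 + 448)) = sqrt(4967 + 420) = sqrt(5387)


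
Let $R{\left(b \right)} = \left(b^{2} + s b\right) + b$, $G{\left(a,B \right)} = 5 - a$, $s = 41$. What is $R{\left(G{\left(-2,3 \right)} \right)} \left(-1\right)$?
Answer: $-343$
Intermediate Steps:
$R{\left(b \right)} = b^{2} + 42 b$ ($R{\left(b \right)} = \left(b^{2} + 41 b\right) + b = b^{2} + 42 b$)
$R{\left(G{\left(-2,3 \right)} \right)} \left(-1\right) = \left(5 - -2\right) \left(42 + \left(5 - -2\right)\right) \left(-1\right) = \left(5 + 2\right) \left(42 + \left(5 + 2\right)\right) \left(-1\right) = 7 \left(42 + 7\right) \left(-1\right) = 7 \cdot 49 \left(-1\right) = 343 \left(-1\right) = -343$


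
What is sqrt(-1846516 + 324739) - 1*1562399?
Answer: -1562399 + I*sqrt(1521777) ≈ -1.5624e+6 + 1233.6*I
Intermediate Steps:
sqrt(-1846516 + 324739) - 1*1562399 = sqrt(-1521777) - 1562399 = I*sqrt(1521777) - 1562399 = -1562399 + I*sqrt(1521777)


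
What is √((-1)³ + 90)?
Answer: √89 ≈ 9.4340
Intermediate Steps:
√((-1)³ + 90) = √(-1 + 90) = √89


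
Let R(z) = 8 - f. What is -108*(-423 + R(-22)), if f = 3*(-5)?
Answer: 43200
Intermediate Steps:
f = -15
R(z) = 23 (R(z) = 8 - 1*(-15) = 8 + 15 = 23)
-108*(-423 + R(-22)) = -108*(-423 + 23) = -108*(-400) = 43200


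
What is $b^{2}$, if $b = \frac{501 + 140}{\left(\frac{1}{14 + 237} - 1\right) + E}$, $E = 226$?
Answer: $\frac{25885913881}{3189538576} \approx 8.1159$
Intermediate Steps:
$b = \frac{160891}{56476}$ ($b = \frac{501 + 140}{\left(\frac{1}{14 + 237} - 1\right) + 226} = \frac{641}{\left(\frac{1}{251} - 1\right) + 226} = \frac{641}{- \frac{250}{251} + 226} = \frac{641}{\frac{56476}{251}} = 641 \cdot \frac{251}{56476} = \frac{160891}{56476} \approx 2.8488$)
$b^{2} = \left(\frac{160891}{56476}\right)^{2} = \frac{25885913881}{3189538576}$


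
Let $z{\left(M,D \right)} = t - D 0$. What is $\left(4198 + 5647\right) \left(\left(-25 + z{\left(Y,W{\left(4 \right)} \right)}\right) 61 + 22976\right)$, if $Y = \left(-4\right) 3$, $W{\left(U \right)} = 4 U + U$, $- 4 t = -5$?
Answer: $\frac{847743105}{4} \approx 2.1194 \cdot 10^{8}$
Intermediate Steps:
$t = \frac{5}{4}$ ($t = \left(- \frac{1}{4}\right) \left(-5\right) = \frac{5}{4} \approx 1.25$)
$W{\left(U \right)} = 5 U$
$Y = -12$
$z{\left(M,D \right)} = \frac{5}{4}$ ($z{\left(M,D \right)} = \frac{5}{4} - D 0 = \frac{5}{4} - 0 = \frac{5}{4} + 0 = \frac{5}{4}$)
$\left(4198 + 5647\right) \left(\left(-25 + z{\left(Y,W{\left(4 \right)} \right)}\right) 61 + 22976\right) = \left(4198 + 5647\right) \left(\left(-25 + \frac{5}{4}\right) 61 + 22976\right) = 9845 \left(\left(- \frac{95}{4}\right) 61 + 22976\right) = 9845 \left(- \frac{5795}{4} + 22976\right) = 9845 \cdot \frac{86109}{4} = \frac{847743105}{4}$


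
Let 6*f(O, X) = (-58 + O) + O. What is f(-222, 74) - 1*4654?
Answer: -14213/3 ≈ -4737.7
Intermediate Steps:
f(O, X) = -29/3 + O/3 (f(O, X) = ((-58 + O) + O)/6 = (-58 + 2*O)/6 = -29/3 + O/3)
f(-222, 74) - 1*4654 = (-29/3 + (⅓)*(-222)) - 1*4654 = (-29/3 - 74) - 4654 = -251/3 - 4654 = -14213/3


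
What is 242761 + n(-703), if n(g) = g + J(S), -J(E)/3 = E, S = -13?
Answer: 242097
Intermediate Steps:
J(E) = -3*E
n(g) = 39 + g (n(g) = g - 3*(-13) = g + 39 = 39 + g)
242761 + n(-703) = 242761 + (39 - 703) = 242761 - 664 = 242097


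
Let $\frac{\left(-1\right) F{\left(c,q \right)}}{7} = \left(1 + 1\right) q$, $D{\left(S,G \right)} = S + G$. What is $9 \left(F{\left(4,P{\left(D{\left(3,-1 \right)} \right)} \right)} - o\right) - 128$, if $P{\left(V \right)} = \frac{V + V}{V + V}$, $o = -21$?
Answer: $-65$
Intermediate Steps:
$D{\left(S,G \right)} = G + S$
$P{\left(V \right)} = 1$ ($P{\left(V \right)} = \frac{2 V}{2 V} = 2 V \frac{1}{2 V} = 1$)
$F{\left(c,q \right)} = - 14 q$ ($F{\left(c,q \right)} = - 7 \left(1 + 1\right) q = - 7 \cdot 2 q = - 14 q$)
$9 \left(F{\left(4,P{\left(D{\left(3,-1 \right)} \right)} \right)} - o\right) - 128 = 9 \left(\left(-14\right) 1 - -21\right) - 128 = 9 \left(-14 + 21\right) - 128 = 9 \cdot 7 - 128 = 63 - 128 = -65$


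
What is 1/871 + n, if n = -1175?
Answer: -1023424/871 ≈ -1175.0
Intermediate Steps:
1/871 + n = 1/871 - 1175 = -1023424/871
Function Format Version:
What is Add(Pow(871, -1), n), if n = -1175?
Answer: Rational(-1023424, 871) ≈ -1175.0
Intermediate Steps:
Add(Pow(871, -1), n) = Add(Pow(871, -1), -1175) = Add(Rational(1, 871), -1175) = Rational(-1023424, 871)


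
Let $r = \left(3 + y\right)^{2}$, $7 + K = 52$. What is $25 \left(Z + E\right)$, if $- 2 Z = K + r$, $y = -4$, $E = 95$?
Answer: $1800$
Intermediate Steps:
$K = 45$ ($K = -7 + 52 = 45$)
$r = 1$ ($r = \left(3 - 4\right)^{2} = \left(-1\right)^{2} = 1$)
$Z = -23$ ($Z = - \frac{45 + 1}{2} = \left(- \frac{1}{2}\right) 46 = -23$)
$25 \left(Z + E\right) = 25 \left(-23 + 95\right) = 25 \cdot 72 = 1800$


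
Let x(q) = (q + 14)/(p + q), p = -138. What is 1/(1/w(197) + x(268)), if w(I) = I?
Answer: 12805/27842 ≈ 0.45992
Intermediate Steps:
x(q) = (14 + q)/(-138 + q) (x(q) = (q + 14)/(-138 + q) = (14 + q)/(-138 + q))
1/(1/w(197) + x(268)) = 1/(1/197 + (14 + 268)/(-138 + 268)) = 1/(1/197 + 282/130) = 1/(1/197 + (1/130)*282) = 1/(1/197 + 141/65) = 1/(27842/12805) = 12805/27842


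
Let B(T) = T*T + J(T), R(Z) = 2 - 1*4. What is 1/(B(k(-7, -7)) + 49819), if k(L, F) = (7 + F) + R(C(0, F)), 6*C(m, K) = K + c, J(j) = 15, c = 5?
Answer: 1/49838 ≈ 2.0065e-5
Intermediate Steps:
C(m, K) = ⅚ + K/6 (C(m, K) = (K + 5)/6 = (5 + K)/6 = ⅚ + K/6)
R(Z) = -2 (R(Z) = 2 - 4 = -2)
k(L, F) = 5 + F (k(L, F) = (7 + F) - 2 = 5 + F)
B(T) = 15 + T² (B(T) = T*T + 15 = T² + 15 = 15 + T²)
1/(B(k(-7, -7)) + 49819) = 1/((15 + (5 - 7)²) + 49819) = 1/((15 + (-2)²) + 49819) = 1/((15 + 4) + 49819) = 1/(19 + 49819) = 1/49838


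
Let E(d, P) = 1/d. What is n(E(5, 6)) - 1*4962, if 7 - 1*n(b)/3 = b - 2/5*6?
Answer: -24672/5 ≈ -4934.4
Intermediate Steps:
n(b) = 141/5 - 3*b (n(b) = 21 - 3*(b - 2/5*6) = 21 - 3*(b - 2*⅕*6) = 21 - 3*(b - ⅖*6) = 21 - 3*(b - 12/5) = 21 - 3*(-12/5 + b) = 21 + (36/5 - 3*b) = 141/5 - 3*b)
n(E(5, 6)) - 1*4962 = (141/5 - 3/5) - 1*4962 = (141/5 - 3*⅕) - 4962 = (141/5 - ⅗) - 4962 = 138/5 - 4962 = -24672/5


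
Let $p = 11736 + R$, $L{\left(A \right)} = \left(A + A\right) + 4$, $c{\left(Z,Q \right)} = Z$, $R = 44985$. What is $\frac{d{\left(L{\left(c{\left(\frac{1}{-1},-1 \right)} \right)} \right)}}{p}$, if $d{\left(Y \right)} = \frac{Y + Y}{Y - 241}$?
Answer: $- \frac{4}{13556319} \approx -2.9507 \cdot 10^{-7}$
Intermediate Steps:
$L{\left(A \right)} = 4 + 2 A$ ($L{\left(A \right)} = 2 A + 4 = 4 + 2 A$)
$p = 56721$ ($p = 11736 + 44985 = 56721$)
$d{\left(Y \right)} = \frac{2 Y}{-241 + Y}$
$\frac{d{\left(L{\left(c{\left(\frac{1}{-1},-1 \right)} \right)} \right)}}{p} = \frac{2 \left(4 + \frac{2}{-1}\right) \frac{1}{-241 + \left(4 + \frac{2}{-1}\right)}}{56721} = \frac{2 \left(4 + 2 \left(-1\right)\right)}{-241 + \left(4 + 2 \left(-1\right)\right)} \frac{1}{56721} = \frac{2 \left(4 - 2\right)}{-241 + \left(4 - 2\right)} \frac{1}{56721} = 2 \cdot 2 \frac{1}{-241 + 2} \cdot \frac{1}{56721} = 2 \cdot 2 \frac{1}{-239} \cdot \frac{1}{56721} = 2 \cdot 2 \left(- \frac{1}{239}\right) \frac{1}{56721} = \left(- \frac{4}{239}\right) \frac{1}{56721} = - \frac{4}{13556319}$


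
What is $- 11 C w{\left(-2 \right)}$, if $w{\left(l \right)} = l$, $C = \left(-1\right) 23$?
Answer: $-506$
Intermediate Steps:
$C = -23$
$- 11 C w{\left(-2 \right)} = \left(-11\right) \left(-23\right) \left(-2\right) = 253 \left(-2\right) = -506$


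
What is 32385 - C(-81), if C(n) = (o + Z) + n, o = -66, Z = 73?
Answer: 32459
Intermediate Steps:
C(n) = 7 + n (C(n) = (-66 + 73) + n = 7 + n)
32385 - C(-81) = 32385 - (7 - 81) = 32385 - 1*(-74) = 32385 + 74 = 32459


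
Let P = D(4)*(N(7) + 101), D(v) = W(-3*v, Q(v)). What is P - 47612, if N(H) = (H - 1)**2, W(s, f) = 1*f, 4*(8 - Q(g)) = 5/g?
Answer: -744941/16 ≈ -46559.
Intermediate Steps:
Q(g) = 8 - 5/(4*g)
W(s, f) = f
D(v) = 8 - 5/(4*v)
N(H) = (-1 + H)**2
P = 16851/16 (P = (8 - 5/4/4)*((-1 + 7)**2 + 101) = (8 - 5/4*1/4)*(6**2 + 101) = (8 - 5/16)*(36 + 101) = (123/16)*137 = 16851/16 ≈ 1053.2)
P - 47612 = 16851/16 - 47612 = -744941/16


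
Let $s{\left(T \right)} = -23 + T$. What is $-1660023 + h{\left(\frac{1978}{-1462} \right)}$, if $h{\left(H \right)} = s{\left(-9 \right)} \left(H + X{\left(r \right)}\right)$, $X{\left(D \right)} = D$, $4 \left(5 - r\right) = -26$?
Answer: $- \frac{28225911}{17} \approx -1.6603 \cdot 10^{6}$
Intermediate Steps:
$r = \frac{23}{2}$ ($r = 5 - - \frac{13}{2} = 5 + \frac{13}{2} = \frac{23}{2} \approx 11.5$)
$h{\left(H \right)} = -368 - 32 H$ ($h{\left(H \right)} = \left(-23 - 9\right) \left(H + \frac{23}{2}\right) = - 32 \left(\frac{23}{2} + H\right) = -368 - 32 H$)
$-1660023 + h{\left(\frac{1978}{-1462} \right)} = -1660023 - \left(368 + 32 \frac{1978}{-1462}\right) = -1660023 - \left(368 + 32 \cdot 1978 \left(- \frac{1}{1462}\right)\right) = -1660023 - \frac{5520}{17} = - \frac{28225911}{17}$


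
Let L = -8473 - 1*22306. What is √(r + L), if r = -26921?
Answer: 10*I*√577 ≈ 240.21*I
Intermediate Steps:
L = -30779 (L = -8473 - 22306 = -30779)
√(r + L) = √(-26921 - 30779) = √(-57700) = 10*I*√577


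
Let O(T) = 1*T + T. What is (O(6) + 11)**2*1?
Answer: 529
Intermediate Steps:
O(T) = 2*T (O(T) = T + T = 2*T)
(O(6) + 11)**2*1 = (2*6 + 11)**2*1 = (12 + 11)**2*1 = 23**2*1 = 529*1 = 529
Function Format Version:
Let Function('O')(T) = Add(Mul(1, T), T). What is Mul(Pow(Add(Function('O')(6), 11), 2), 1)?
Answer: 529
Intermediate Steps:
Function('O')(T) = Mul(2, T) (Function('O')(T) = Add(T, T) = Mul(2, T))
Mul(Pow(Add(Function('O')(6), 11), 2), 1) = Mul(Pow(Add(Mul(2, 6), 11), 2), 1) = Mul(Pow(Add(12, 11), 2), 1) = Mul(Pow(23, 2), 1) = Mul(529, 1) = 529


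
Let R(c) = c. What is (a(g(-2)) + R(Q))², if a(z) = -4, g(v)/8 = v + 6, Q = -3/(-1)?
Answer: 1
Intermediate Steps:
Q = 3 (Q = -3*(-1) = 3)
g(v) = 48 + 8*v (g(v) = 8*(v + 6) = 8*(6 + v) = 48 + 8*v)
(a(g(-2)) + R(Q))² = (-4 + 3)² = (-1)² = 1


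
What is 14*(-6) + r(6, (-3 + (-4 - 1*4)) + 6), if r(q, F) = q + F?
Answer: -83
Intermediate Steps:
r(q, F) = F + q
14*(-6) + r(6, (-3 + (-4 - 1*4)) + 6) = 14*(-6) + (((-3 + (-4 - 1*4)) + 6) + 6) = -84 + (((-3 + (-4 - 4)) + 6) + 6) = -84 + (((-3 - 8) + 6) + 6) = -84 + ((-11 + 6) + 6) = -84 + (-5 + 6) = -84 + 1 = -83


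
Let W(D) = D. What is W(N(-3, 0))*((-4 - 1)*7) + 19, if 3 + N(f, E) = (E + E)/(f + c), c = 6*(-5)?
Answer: 124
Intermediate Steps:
c = -30
N(f, E) = -3 + 2*E/(-30 + f) (N(f, E) = -3 + (E + E)/(f - 30) = -3 + (2*E)/(-30 + f) = -3 + 2*E/(-30 + f))
W(N(-3, 0))*((-4 - 1)*7) + 19 = ((90 - 3*(-3) + 2*0)/(-30 - 3))*((-4 - 1)*7) + 19 = ((90 + 9 + 0)/(-33))*(-5*7) + 19 = -1/33*99*(-35) + 19 = -3*(-35) + 19 = 105 + 19 = 124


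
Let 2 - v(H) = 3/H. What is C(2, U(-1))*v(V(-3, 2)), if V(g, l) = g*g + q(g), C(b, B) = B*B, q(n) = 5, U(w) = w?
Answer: 25/14 ≈ 1.7857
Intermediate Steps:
C(b, B) = B²
V(g, l) = 5 + g² (V(g, l) = g*g + 5 = g² + 5 = 5 + g²)
v(H) = 2 - 3/H
C(2, U(-1))*v(V(-3, 2)) = (-1)²*(2 - 3/(5 + (-3)²)) = 1*(2 - 3/(5 + 9)) = 1*(2 - 3/14) = 1*(25/14) = 25/14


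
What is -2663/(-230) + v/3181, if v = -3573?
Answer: 7649213/731630 ≈ 10.455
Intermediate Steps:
-2663/(-230) + v/3181 = -2663/(-230) - 3573/3181 = -2663*(-1/230) - 3573*1/3181 = 2663/230 - 3573/3181 = 7649213/731630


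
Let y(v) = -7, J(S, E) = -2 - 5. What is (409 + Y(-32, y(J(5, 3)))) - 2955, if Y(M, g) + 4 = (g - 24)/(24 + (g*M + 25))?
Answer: -696181/273 ≈ -2550.1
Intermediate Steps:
J(S, E) = -7
Y(M, g) = -4 + (-24 + g)/(49 + M*g) (Y(M, g) = -4 + (g - 24)/(24 + (g*M + 25)) = -4 + (-24 + g)/(24 + (M*g + 25)) = -4 + (-24 + g)/(24 + (25 + M*g)) = -4 + (-24 + g)/(49 + M*g))
(409 + Y(-32, y(J(5, 3)))) - 2955 = (409 + (-220 - 7 - 4*(-32)*(-7))/(49 - 32*(-7))) - 2955 = (409 + (-220 - 7 - 896)/(49 + 224)) - 2955 = (409 - 1123/273) - 2955 = 110534/273 - 2955 = -696181/273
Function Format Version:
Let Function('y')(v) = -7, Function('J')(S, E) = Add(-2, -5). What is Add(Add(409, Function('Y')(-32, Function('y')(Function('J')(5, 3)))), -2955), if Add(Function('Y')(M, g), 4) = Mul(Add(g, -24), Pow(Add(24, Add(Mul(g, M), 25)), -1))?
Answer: Rational(-696181, 273) ≈ -2550.1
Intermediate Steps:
Function('J')(S, E) = -7
Function('Y')(M, g) = Add(-4, Mul(Pow(Add(49, Mul(M, g)), -1), Add(-24, g))) (Function('Y')(M, g) = Add(-4, Mul(Add(g, -24), Pow(Add(24, Add(Mul(g, M), 25)), -1))) = Add(-4, Mul(Add(-24, g), Pow(Add(24, Add(Mul(M, g), 25)), -1))) = Add(-4, Mul(Add(-24, g), Pow(Add(24, Add(25, Mul(M, g))), -1))) = Add(-4, Mul(Add(-24, g), Pow(Add(49, Mul(M, g)), -1))) = Add(-4, Mul(Pow(Add(49, Mul(M, g)), -1), Add(-24, g))))
Add(Add(409, Function('Y')(-32, Function('y')(Function('J')(5, 3)))), -2955) = Add(Add(409, Mul(Pow(Add(49, Mul(-32, -7)), -1), Add(-220, -7, Mul(-4, -32, -7)))), -2955) = Add(Add(409, Mul(Pow(Add(49, 224), -1), Add(-220, -7, -896))), -2955) = Add(Add(409, Mul(Pow(273, -1), -1123)), -2955) = Add(Add(409, Mul(Rational(1, 273), -1123)), -2955) = Add(Add(409, Rational(-1123, 273)), -2955) = Add(Rational(110534, 273), -2955) = Rational(-696181, 273)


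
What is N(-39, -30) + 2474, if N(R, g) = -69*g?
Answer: 4544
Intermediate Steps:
N(-39, -30) + 2474 = -69*(-30) + 2474 = 2070 + 2474 = 4544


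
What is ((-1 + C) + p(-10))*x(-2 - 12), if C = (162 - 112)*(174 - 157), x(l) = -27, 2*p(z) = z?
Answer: -22788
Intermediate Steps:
p(z) = z/2
C = 850 (C = 50*17 = 850)
((-1 + C) + p(-10))*x(-2 - 12) = ((-1 + 850) + (½)*(-10))*(-27) = (849 - 5)*(-27) = 844*(-27) = -22788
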